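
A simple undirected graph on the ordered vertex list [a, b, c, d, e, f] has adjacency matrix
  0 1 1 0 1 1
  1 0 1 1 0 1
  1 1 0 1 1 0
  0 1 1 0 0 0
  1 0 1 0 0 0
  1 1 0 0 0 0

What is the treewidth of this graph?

2

A width-2 tree decomposition is:
Bags: B1 = {b, c, d}  B2 = {a, b, c}  B3 = {a, b, f}  B4 = {a, c, e}
Tree: B1–B2, B2–B3, B2–B4
The largest bag has 3 vertices, giving width 2; this decomposition certifies tw(G) ≤ 2. On the other hand G contains the 3-clique {b, c, d}. A clique must lie in a single bag of any decomposition, so no decomposition can have width below 2. Combining the bounds, tw(G) = 2.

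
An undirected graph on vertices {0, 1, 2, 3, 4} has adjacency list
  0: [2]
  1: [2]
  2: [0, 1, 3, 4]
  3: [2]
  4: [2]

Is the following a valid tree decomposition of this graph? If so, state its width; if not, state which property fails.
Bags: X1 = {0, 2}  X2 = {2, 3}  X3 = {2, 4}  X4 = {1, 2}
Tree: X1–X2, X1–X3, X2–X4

Every vertex of G appears in some bag (union = {0, 1, 2, 3, 4}); every edge is covered by a bag; and for each vertex v the set of bags containing v is connected in the bag tree. The decomposition is therefore valid. The largest bag has 2 vertices, so the width is 1.

Yes; width 1.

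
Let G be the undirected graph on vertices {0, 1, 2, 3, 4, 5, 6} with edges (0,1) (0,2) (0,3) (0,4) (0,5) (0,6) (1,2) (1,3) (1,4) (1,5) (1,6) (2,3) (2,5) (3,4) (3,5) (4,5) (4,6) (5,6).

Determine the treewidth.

4

A width-4 tree decomposition is:
Bags: B1 = {0, 1, 2, 3, 5}  B2 = {0, 1, 3, 4, 5}  B3 = {0, 1, 4, 5, 6}
Tree: B1–B2, B2–B3
Every bag has size at most 5, so the width is 5 − 1 = 4 and tw(G) ≤ 4. Conversely, {0, 1, 2, 3, 5} is a clique of size 5, and the vertices of any clique must share a bag in every tree decomposition; so some bag has ≥ 5 vertices and tw(G) ≥ 4. The upper and lower bounds meet at 4, so that is the treewidth.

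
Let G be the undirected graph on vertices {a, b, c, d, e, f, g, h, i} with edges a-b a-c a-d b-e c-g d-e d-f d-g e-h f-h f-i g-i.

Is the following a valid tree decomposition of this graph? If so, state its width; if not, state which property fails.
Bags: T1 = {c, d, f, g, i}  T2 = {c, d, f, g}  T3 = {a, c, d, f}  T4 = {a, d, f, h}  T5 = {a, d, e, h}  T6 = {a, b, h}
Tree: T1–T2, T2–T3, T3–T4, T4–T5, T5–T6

No — edge (e,b) lies in no bag.

A tree decomposition must satisfy three properties: every vertex lies in some bag; for every edge, both endpoints lie together in some bag; and for every vertex, the bags containing it form a connected subtree. Here edge (e,b) lies in no bag, so the decomposition is invalid.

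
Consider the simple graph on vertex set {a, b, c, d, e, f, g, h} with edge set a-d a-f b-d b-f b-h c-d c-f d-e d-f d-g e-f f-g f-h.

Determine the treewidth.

A width-2 tree decomposition is:
Bags: B1 = {b, d, f}  B2 = {d, f, g}  B3 = {d, e, f}  B4 = {c, d, f}  B5 = {b, f, h}  B6 = {a, d, f}
Tree: B1–B2, B1–B3, B1–B4, B1–B5, B1–B6
Each bag holds 3 vertices, so the decomposition has width 2, which upper-bounds the treewidth. On the other hand G contains the 3-clique {d, f, g}. A clique must lie in a single bag of any decomposition, so no decomposition can have width below 2. Combining the bounds, tw(G) = 2.

2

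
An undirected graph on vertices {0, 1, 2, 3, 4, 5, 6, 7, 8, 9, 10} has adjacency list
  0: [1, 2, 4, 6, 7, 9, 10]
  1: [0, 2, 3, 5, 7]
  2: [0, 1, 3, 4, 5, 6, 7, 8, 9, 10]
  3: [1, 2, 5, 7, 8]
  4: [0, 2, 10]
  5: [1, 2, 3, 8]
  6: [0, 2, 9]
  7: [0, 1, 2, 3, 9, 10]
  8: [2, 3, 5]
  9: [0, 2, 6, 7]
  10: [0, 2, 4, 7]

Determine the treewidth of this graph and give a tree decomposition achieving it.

Every bag has size at most 4, so the width is 4 − 1 = 3 and tw(G) ≤ 3. On the other hand G contains the 4-clique {0, 2, 4, 10}. A clique must lie in a single bag of any decomposition, so no decomposition can have width below 3. The upper and lower bounds meet at 3, so that is the treewidth.

Treewidth 3.
Bags: B1 = {0, 1, 2, 7}  B2 = {0, 2, 7, 10}  B3 = {0, 2, 7, 9}  B4 = {0, 2, 6, 9}  B5 = {1, 2, 3, 7}  B6 = {1, 2, 3, 5}  B7 = {0, 2, 4, 10}  B8 = {2, 3, 5, 8}
Tree: B1–B2, B1–B3, B3–B4, B1–B5, B5–B6, B2–B7, B6–B8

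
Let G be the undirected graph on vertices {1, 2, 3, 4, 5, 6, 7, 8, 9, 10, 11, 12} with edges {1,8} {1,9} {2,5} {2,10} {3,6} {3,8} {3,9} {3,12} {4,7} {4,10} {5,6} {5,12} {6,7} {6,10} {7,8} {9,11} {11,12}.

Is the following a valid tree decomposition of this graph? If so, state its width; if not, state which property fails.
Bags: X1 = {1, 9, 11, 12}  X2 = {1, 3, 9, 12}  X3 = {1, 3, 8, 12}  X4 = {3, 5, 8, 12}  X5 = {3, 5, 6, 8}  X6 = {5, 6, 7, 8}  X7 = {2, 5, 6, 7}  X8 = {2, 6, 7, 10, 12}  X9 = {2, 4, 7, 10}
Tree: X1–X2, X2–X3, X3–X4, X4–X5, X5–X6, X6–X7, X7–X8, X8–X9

No — bags containing vertex 12 are not connected in the tree.

A tree decomposition must satisfy three properties: every vertex lies in some bag; for every edge, both endpoints lie together in some bag; and for every vertex, the bags containing it form a connected subtree. Here bags containing vertex 12 are not connected in the tree, so the decomposition is invalid.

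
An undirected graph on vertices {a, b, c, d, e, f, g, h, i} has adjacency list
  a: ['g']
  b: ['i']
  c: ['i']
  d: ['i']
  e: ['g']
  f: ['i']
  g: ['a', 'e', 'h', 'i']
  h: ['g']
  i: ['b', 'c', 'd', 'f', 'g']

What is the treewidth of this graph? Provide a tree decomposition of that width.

Each bag holds 2 vertices, so the decomposition has width 1, which upper-bounds the treewidth. Any graph with an edge has treewidth ≥ 1, and G has the edge h–g. Combining the bounds, tw(G) = 1.

Treewidth 1.
Bags: B1 = {g, h}  B2 = {e, g}  B3 = {g, i}  B4 = {c, i}  B5 = {f, i}  B6 = {d, i}  B7 = {a, g}  B8 = {b, i}
Tree: B1–B2, B2–B3, B3–B4, B4–B5, B5–B6, B3–B7, B3–B8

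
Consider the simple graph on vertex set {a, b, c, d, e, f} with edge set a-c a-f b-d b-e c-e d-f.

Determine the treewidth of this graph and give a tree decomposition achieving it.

Treewidth 2.
Bags: B1 = {b, c, e}  B2 = {a, b, c}  B3 = {a, b, f}  B4 = {b, d, f}
Tree: B1–B2, B2–B3, B3–B4

Each bag holds 3 vertices, so the decomposition has width 2, which upper-bounds the treewidth. The edges b–e–c–a–f–d–b form a cycle, so G is not a tree and its treewidth is at least 2. Hence tw(G) = 2 exactly.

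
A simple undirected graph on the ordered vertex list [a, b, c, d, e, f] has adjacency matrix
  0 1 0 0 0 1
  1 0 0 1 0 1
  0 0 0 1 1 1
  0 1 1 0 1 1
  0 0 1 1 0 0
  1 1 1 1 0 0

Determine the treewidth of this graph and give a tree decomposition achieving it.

Treewidth 2.
Bags: B1 = {b, d, f}  B2 = {c, d, f}  B3 = {a, b, f}  B4 = {c, d, e}
Tree: B1–B2, B1–B3, B2–B4

Each bag holds 3 vertices, so the decomposition has width 2, which upper-bounds the treewidth. Conversely, {c, d, e} is a clique of size 3, and the vertices of any clique must share a bag in every tree decomposition; so some bag has ≥ 3 vertices and tw(G) ≥ 2. Hence tw(G) = 2 exactly.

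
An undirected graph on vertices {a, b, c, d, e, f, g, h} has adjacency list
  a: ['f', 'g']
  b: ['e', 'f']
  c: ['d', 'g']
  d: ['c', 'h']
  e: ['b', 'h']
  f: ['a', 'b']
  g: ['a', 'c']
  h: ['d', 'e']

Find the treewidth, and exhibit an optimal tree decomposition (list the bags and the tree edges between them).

Each bag holds 3 vertices, so the decomposition has width 2, which upper-bounds the treewidth. The edges h–d–c–g–a–f–b–e–h form a cycle, so G is not a tree and its treewidth is at least 2. Therefore the treewidth is 2.

Treewidth 2.
One optimal decomposition is:
Bags: B1 = {c, d, h}  B2 = {c, g, h}  B3 = {a, g, h}  B4 = {a, f, h}  B5 = {b, f, h}  B6 = {b, e, h}
Tree: B1–B2, B2–B3, B3–B4, B4–B5, B5–B6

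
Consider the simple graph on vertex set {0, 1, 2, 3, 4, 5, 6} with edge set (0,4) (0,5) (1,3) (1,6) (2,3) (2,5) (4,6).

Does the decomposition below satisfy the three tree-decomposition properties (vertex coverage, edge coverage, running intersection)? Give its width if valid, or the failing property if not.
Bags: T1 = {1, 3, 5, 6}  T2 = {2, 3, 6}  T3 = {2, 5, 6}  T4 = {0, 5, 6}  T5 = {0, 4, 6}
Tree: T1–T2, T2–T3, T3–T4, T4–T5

A tree decomposition must satisfy three properties: every vertex lies in some bag; for every edge, both endpoints lie together in some bag; and for every vertex, the bags containing it form a connected subtree. Here bags containing vertex 5 are not connected in the tree, so the decomposition is invalid.

No — bags containing vertex 5 are not connected in the tree.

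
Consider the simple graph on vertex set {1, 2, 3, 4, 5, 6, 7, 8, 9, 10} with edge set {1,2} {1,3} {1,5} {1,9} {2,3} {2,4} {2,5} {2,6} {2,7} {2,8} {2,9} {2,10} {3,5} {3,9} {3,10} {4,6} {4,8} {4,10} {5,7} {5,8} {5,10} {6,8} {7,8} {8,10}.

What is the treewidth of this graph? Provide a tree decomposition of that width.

The largest bag has 4 vertices, giving width 3; this decomposition certifies tw(G) ≤ 3. For the lower bound, the 4 vertices {1, 2, 3, 9} are pairwise adjacent, and any tree decomposition puts a clique entirely inside one bag — forcing width ≥ 3. Hence tw(G) = 3 exactly.

Treewidth 3.
One such decomposition:
Bags: B1 = {2, 3, 5, 10}  B2 = {2, 5, 8, 10}  B3 = {2, 4, 8, 10}  B4 = {2, 5, 7, 8}  B5 = {2, 4, 6, 8}  B6 = {1, 2, 3, 5}  B7 = {1, 2, 3, 9}
Tree: B1–B2, B2–B3, B2–B4, B3–B5, B1–B6, B6–B7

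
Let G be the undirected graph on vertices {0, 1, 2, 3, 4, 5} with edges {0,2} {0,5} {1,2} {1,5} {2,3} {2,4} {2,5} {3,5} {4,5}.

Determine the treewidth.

2

A width-2 tree decomposition is:
Bags: B1 = {2, 3, 5}  B2 = {2, 4, 5}  B3 = {0, 2, 5}  B4 = {1, 2, 5}
Tree: B1–B2, B1–B3, B2–B4
The largest bag has 3 vertices, giving width 2; this decomposition certifies tw(G) ≤ 2. For the lower bound, the 3 vertices {0, 2, 5} are pairwise adjacent, and any tree decomposition puts a clique entirely inside one bag — forcing width ≥ 2. The upper and lower bounds meet at 2, so that is the treewidth.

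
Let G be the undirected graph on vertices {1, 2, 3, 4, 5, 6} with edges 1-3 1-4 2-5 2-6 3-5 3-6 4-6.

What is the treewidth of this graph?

2

A width-2 tree decomposition is:
Bags: B1 = {2, 3, 5}  B2 = {2, 3, 6}  B3 = {1, 3, 6}  B4 = {1, 4, 6}
Tree: B1–B2, B2–B3, B3–B4
The largest bag has 3 vertices, giving width 2; this decomposition certifies tw(G) ≤ 2. Since 5–2–6–3–5 is a cycle in G, G is not acyclic. Forests are exactly the graphs of treewidth ≤ 1, so tw(G) ≥ 2. The upper and lower bounds meet at 2, so that is the treewidth.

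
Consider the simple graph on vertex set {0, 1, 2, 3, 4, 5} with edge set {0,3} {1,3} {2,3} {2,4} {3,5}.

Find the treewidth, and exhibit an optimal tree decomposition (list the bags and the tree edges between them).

The largest bag has 2 vertices, giving width 1; this decomposition certifies tw(G) ≤ 1. Since G has at least one edge (e.g. 3–1), it is not an edgeless graph, so tw(G) ≥ 1. The upper and lower bounds meet at 1, so that is the treewidth.

Treewidth 1.
Bags: B1 = {1, 3}  B2 = {3, 5}  B3 = {0, 3}  B4 = {2, 3}  B5 = {2, 4}
Tree: B1–B2, B2–B3, B1–B4, B4–B5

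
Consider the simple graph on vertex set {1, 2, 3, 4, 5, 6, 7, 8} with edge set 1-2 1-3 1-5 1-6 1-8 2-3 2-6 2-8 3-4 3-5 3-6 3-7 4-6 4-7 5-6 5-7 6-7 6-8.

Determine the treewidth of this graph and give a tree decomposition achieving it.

Treewidth 3.
One such decomposition:
Bags: B1 = {3, 5, 6, 7}  B2 = {3, 4, 6, 7}  B3 = {1, 3, 5, 6}  B4 = {1, 2, 3, 6}  B5 = {1, 2, 6, 8}
Tree: B1–B2, B1–B3, B3–B4, B4–B5

Each bag holds 4 vertices, so the decomposition has width 3, which upper-bounds the treewidth. For the lower bound, the 4 vertices {1, 2, 6, 8} are pairwise adjacent, and any tree decomposition puts a clique entirely inside one bag — forcing width ≥ 3. Hence tw(G) = 3 exactly.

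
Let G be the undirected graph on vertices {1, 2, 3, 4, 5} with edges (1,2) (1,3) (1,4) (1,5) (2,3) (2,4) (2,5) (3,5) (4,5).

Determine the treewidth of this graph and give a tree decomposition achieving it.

Every bag has size at most 4, so the width is 4 − 1 = 3 and tw(G) ≤ 3. On the other hand G contains the 4-clique {1, 2, 3, 5}. A clique must lie in a single bag of any decomposition, so no decomposition can have width below 3. Combining the bounds, tw(G) = 3.

Treewidth 3.
One such decomposition:
Bags: B1 = {1, 2, 4, 5}  B2 = {1, 2, 3, 5}
Tree: B1–B2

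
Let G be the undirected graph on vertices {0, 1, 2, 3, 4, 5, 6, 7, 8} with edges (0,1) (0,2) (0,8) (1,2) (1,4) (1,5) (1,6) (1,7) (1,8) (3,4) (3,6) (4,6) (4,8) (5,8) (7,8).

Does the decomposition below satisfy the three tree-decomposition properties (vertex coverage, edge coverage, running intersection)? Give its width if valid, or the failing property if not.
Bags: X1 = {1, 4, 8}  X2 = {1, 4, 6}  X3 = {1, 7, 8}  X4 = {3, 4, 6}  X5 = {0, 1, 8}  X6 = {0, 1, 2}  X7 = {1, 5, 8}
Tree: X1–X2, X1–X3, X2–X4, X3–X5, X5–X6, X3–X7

Vertex coverage: the bags together contain {0, 1, 2, 3, 4, 5, 6, 7, 8}, the full vertex set. Edge coverage: each edge of G has both endpoints in at least one bag. Running intersection: for every vertex, the bags containing it form a connected subtree. All three properties hold, so this is a valid tree decomposition of width max|bag| − 1 = 2, and hence tw(G) ≤ 2.

Yes; width 2.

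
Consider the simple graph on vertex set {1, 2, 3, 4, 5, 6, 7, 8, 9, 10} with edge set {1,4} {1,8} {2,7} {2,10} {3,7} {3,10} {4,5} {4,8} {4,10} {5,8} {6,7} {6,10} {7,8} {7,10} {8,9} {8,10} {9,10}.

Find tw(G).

A width-2 tree decomposition is:
Bags: B1 = {6, 7, 10}  B2 = {2, 7, 10}  B3 = {7, 8, 10}  B4 = {4, 8, 10}  B5 = {3, 7, 10}  B6 = {1, 4, 8}  B7 = {8, 9, 10}  B8 = {4, 5, 8}
Tree: B1–B2, B2–B3, B3–B4, B2–B5, B4–B6, B4–B7, B4–B8
Every bag has size at most 3, so the width is 3 − 1 = 2 and tw(G) ≤ 2. Conversely, {1, 4, 8} is a clique of size 3, and the vertices of any clique must share a bag in every tree decomposition; so some bag has ≥ 3 vertices and tw(G) ≥ 2. Hence tw(G) = 2 exactly.

2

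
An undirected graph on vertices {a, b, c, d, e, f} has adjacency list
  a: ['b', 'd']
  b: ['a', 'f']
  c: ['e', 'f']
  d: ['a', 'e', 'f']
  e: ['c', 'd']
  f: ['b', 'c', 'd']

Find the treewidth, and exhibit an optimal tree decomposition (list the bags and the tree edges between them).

Treewidth 2.
One optimal decomposition is:
Bags: B1 = {a, b, d}  B2 = {b, d, f}  B3 = {d, e, f}  B4 = {c, e, f}
Tree: B1–B2, B2–B3, B3–B4

The largest bag has 3 vertices, giving width 2; this decomposition certifies tw(G) ≤ 2. Since a–b–f–d–a is a cycle in G, G is not acyclic. Forests are exactly the graphs of treewidth ≤ 1, so tw(G) ≥ 2. The upper and lower bounds meet at 2, so that is the treewidth.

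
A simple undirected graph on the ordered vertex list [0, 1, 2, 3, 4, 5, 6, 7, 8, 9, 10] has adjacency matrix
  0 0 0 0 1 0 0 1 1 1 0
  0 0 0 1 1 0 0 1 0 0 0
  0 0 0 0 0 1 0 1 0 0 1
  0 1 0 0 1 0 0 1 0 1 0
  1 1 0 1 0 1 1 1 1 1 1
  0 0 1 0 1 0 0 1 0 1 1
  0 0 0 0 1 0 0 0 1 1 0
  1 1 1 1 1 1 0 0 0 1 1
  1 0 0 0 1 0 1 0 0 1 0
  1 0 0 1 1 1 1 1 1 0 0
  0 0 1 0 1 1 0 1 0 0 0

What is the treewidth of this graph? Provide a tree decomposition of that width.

Treewidth 3.
One optimal decomposition is:
Bags: B1 = {4, 5, 7, 9}  B2 = {4, 5, 7, 10}  B3 = {0, 4, 7, 9}  B4 = {0, 4, 8, 9}  B5 = {3, 4, 7, 9}  B6 = {2, 5, 7, 10}  B7 = {1, 3, 4, 7}  B8 = {4, 6, 8, 9}
Tree: B1–B2, B1–B3, B3–B4, B1–B5, B2–B6, B5–B7, B4–B8

Every bag has size at most 4, so the width is 4 − 1 = 3 and tw(G) ≤ 3. Conversely, {2, 5, 7, 10} is a clique of size 4, and the vertices of any clique must share a bag in every tree decomposition; so some bag has ≥ 4 vertices and tw(G) ≥ 3. Hence tw(G) = 3 exactly.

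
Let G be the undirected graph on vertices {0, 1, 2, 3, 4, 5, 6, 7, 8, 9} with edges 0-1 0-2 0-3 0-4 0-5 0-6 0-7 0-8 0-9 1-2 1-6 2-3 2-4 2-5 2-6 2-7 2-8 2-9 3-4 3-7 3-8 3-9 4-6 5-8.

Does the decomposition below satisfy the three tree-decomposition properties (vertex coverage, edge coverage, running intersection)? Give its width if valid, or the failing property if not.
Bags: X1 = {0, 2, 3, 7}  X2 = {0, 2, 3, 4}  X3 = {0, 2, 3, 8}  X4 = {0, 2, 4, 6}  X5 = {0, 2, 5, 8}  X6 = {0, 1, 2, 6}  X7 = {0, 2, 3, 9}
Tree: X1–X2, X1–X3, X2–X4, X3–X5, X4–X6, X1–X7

Vertex coverage: the bags together contain {0, 1, 2, 3, 4, 5, 6, 7, 8, 9}, the full vertex set. Edge coverage: each edge of G has both endpoints in at least one bag. Running intersection: for every vertex, the bags containing it form a connected subtree. All three properties hold, so this is a valid tree decomposition of width max|bag| − 1 = 3, and hence tw(G) ≤ 3.

Yes; width 3.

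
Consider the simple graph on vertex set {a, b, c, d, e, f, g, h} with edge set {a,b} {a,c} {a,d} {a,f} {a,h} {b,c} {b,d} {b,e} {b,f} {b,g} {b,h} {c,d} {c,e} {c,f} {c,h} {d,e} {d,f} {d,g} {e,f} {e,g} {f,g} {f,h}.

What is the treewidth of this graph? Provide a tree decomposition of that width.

Each bag holds 5 vertices, so the decomposition has width 4, which upper-bounds the treewidth. For the lower bound, the 5 vertices {b, d, e, f, g} are pairwise adjacent, and any tree decomposition puts a clique entirely inside one bag — forcing width ≥ 4. Hence tw(G) = 4 exactly.

Treewidth 4.
One optimal decomposition is:
Bags: B1 = {a, b, c, d, f}  B2 = {b, c, d, e, f}  B3 = {a, b, c, f, h}  B4 = {b, d, e, f, g}
Tree: B1–B2, B1–B3, B2–B4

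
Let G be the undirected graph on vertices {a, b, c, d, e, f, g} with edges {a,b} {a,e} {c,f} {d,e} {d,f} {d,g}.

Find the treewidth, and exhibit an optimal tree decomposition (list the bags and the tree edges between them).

Treewidth 1.
One optimal decomposition is:
Bags: B1 = {d, e}  B2 = {d, f}  B3 = {a, e}  B4 = {d, g}  B5 = {a, b}  B6 = {c, f}
Tree: B1–B2, B1–B3, B1–B4, B3–B5, B2–B6

The largest bag has 2 vertices, giving width 1; this decomposition certifies tw(G) ≤ 1. G has an edge, so its treewidth is at least 1. Combining the bounds, tw(G) = 1.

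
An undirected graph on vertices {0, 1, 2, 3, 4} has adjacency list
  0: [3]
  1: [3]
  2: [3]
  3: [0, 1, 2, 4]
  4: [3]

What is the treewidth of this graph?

A width-1 tree decomposition is:
Bags: B1 = {2, 3}  B2 = {1, 3}  B3 = {0, 3}  B4 = {3, 4}
Tree: B1–B2, B1–B3, B1–B4
The largest bag has 2 vertices, giving width 1; this decomposition certifies tw(G) ≤ 1. G has an edge, so its treewidth is at least 1. Hence tw(G) = 1 exactly.

1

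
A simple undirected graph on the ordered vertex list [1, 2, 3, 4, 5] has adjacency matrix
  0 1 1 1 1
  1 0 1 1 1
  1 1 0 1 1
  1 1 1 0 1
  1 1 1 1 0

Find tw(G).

4

A width-4 tree decomposition is:
Bags: B1 = {1, 2, 3, 4, 5}
Tree: (single bag)
A single bag containing all 5 vertices is trivially a valid decomposition of width 4. Conversely, {1, 2, 3, 4, 5} is a clique of size 5, and the vertices of any clique must share a bag in every tree decomposition; so some bag has ≥ 5 vertices and tw(G) ≥ 4. The upper and lower bounds meet at 4, so that is the treewidth.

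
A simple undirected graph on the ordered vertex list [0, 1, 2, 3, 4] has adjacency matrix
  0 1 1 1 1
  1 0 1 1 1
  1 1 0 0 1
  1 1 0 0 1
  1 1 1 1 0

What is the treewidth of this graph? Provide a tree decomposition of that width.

Treewidth 3.
Bags: B1 = {0, 1, 3, 4}  B2 = {0, 1, 2, 4}
Tree: B1–B2

Each bag holds 4 vertices, so the decomposition has width 3, which upper-bounds the treewidth. Conversely, {0, 1, 2, 4} is a clique of size 4, and the vertices of any clique must share a bag in every tree decomposition; so some bag has ≥ 4 vertices and tw(G) ≥ 3. Therefore the treewidth is 3.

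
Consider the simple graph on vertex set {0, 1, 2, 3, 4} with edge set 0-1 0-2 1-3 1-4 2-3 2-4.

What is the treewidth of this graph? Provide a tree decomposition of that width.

Each bag holds 3 vertices, so the decomposition has width 2, which upper-bounds the treewidth. The edges 3–1–4–2–3 form a cycle, so G is not a tree and its treewidth is at least 2. Combining the bounds, tw(G) = 2.

Treewidth 2.
Bags: B1 = {1, 2, 3}  B2 = {1, 2, 4}  B3 = {0, 1, 2}
Tree: B1–B2, B2–B3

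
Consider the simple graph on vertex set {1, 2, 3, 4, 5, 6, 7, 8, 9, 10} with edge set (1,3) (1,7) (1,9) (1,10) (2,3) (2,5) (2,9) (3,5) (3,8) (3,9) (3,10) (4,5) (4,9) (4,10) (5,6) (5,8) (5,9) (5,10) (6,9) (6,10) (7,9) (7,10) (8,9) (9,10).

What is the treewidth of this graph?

3

A width-3 tree decomposition is:
Bags: B1 = {1, 7, 9, 10}  B2 = {1, 3, 9, 10}  B3 = {3, 5, 9, 10}  B4 = {3, 5, 8, 9}  B5 = {2, 3, 5, 9}  B6 = {4, 5, 9, 10}  B7 = {5, 6, 9, 10}
Tree: B1–B2, B2–B3, B3–B4, B3–B5, B3–B6, B6–B7
Each bag holds 4 vertices, so the decomposition has width 3, which upper-bounds the treewidth. On the other hand G contains the 4-clique {1, 3, 9, 10}. A clique must lie in a single bag of any decomposition, so no decomposition can have width below 3. Combining the bounds, tw(G) = 3.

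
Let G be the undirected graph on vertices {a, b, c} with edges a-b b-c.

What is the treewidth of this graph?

A width-1 tree decomposition is:
Bags: B1 = {a, b}  B2 = {b, c}
Tree: B1–B2
Every bag has size at most 2, so the width is 2 − 1 = 1 and tw(G) ≤ 1. G has an edge, so its treewidth is at least 1. Hence tw(G) = 1 exactly.

1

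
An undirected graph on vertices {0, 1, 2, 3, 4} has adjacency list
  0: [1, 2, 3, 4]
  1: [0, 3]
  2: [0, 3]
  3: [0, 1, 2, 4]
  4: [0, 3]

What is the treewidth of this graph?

A width-2 tree decomposition is:
Bags: B1 = {0, 3, 4}  B2 = {0, 2, 3}  B3 = {0, 1, 3}
Tree: B1–B2, B1–B3
The largest bag has 3 vertices, giving width 2; this decomposition certifies tw(G) ≤ 2. On the other hand G contains the 3-clique {0, 1, 3}. A clique must lie in a single bag of any decomposition, so no decomposition can have width below 2. Combining the bounds, tw(G) = 2.

2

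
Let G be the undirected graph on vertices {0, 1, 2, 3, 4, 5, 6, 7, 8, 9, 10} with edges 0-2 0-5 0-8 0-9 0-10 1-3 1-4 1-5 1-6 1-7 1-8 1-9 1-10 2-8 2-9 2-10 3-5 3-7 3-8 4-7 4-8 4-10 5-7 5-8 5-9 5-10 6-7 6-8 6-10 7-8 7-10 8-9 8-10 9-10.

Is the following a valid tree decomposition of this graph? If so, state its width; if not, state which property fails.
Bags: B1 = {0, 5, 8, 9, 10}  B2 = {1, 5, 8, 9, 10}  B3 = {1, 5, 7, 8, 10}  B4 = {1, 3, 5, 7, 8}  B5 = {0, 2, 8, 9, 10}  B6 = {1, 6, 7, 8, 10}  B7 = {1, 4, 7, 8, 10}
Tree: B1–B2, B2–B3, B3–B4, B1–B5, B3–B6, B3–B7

Yes; width 4.

Every vertex of G appears in some bag (union = {0, 1, 2, 3, 4, 5, 6, 7, 8, 9, 10}); every edge is covered by a bag; and for each vertex v the set of bags containing v is connected in the bag tree. The decomposition is therefore valid. The largest bag has 5 vertices, so the width is 4.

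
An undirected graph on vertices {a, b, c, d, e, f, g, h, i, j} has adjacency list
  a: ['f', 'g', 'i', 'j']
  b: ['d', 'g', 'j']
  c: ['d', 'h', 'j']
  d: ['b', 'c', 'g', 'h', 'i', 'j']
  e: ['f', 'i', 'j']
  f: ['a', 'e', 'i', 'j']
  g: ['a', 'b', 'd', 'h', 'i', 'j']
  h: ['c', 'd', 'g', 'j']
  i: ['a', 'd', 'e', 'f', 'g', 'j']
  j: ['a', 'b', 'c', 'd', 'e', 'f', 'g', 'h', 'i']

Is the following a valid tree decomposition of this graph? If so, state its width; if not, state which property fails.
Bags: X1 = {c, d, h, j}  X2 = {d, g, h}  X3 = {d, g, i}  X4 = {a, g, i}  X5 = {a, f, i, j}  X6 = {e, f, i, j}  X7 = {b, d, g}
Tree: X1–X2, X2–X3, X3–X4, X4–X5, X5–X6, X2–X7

No — edge (j,g) lies in no bag.

A tree decomposition must satisfy three properties: every vertex lies in some bag; for every edge, both endpoints lie together in some bag; and for every vertex, the bags containing it form a connected subtree. Here edge (j,g) lies in no bag, so the decomposition is invalid.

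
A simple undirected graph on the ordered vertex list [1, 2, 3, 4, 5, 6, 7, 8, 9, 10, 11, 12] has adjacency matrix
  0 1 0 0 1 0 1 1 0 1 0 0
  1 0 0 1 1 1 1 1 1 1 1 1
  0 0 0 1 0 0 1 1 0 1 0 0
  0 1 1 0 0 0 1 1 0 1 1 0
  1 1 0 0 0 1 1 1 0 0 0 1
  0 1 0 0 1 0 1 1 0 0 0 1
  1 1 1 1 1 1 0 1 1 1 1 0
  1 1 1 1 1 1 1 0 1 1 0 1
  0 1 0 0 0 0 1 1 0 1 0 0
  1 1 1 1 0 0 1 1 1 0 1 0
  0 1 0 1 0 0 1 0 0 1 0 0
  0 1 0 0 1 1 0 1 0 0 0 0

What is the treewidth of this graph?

4

A width-4 tree decomposition is:
Bags: B1 = {1, 2, 7, 8, 10}  B2 = {2, 4, 7, 8, 10}  B3 = {1, 2, 5, 7, 8}  B4 = {2, 5, 6, 7, 8}  B5 = {2, 5, 6, 8, 12}  B6 = {2, 4, 7, 10, 11}  B7 = {3, 4, 7, 8, 10}  B8 = {2, 7, 8, 9, 10}
Tree: B1–B2, B1–B3, B3–B4, B4–B5, B2–B6, B2–B7, B1–B8
Each bag holds 5 vertices, so the decomposition has width 4, which upper-bounds the treewidth. On the other hand G contains the 5-clique {2, 5, 6, 8, 12}. A clique must lie in a single bag of any decomposition, so no decomposition can have width below 4. Combining the bounds, tw(G) = 4.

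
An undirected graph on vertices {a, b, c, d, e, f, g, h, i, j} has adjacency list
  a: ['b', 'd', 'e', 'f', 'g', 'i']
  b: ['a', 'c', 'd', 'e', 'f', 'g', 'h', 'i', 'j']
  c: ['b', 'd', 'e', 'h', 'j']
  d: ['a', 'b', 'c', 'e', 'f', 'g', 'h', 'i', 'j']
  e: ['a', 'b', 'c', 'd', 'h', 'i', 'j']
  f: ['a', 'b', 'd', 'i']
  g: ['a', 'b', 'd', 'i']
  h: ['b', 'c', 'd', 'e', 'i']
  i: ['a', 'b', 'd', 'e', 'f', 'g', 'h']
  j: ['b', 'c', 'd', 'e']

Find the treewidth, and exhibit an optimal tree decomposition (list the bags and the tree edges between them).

Treewidth 4.
One optimal decomposition is:
Bags: B1 = {a, b, d, e, i}  B2 = {b, d, e, h, i}  B3 = {b, c, d, e, h}  B4 = {b, c, d, e, j}  B5 = {a, b, d, f, i}  B6 = {a, b, d, g, i}
Tree: B1–B2, B2–B3, B3–B4, B1–B5, B5–B6

Every bag has size at most 5, so the width is 5 − 1 = 4 and tw(G) ≤ 4. On the other hand G contains the 5-clique {b, c, d, e, j}. A clique must lie in a single bag of any decomposition, so no decomposition can have width below 4. Therefore the treewidth is 4.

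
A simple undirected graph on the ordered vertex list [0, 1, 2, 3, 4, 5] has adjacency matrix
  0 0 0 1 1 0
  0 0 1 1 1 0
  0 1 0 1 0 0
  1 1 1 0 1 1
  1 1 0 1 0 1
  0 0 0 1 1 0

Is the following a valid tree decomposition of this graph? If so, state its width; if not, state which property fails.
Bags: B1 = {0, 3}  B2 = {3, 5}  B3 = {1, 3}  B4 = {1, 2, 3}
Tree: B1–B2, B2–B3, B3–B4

A tree decomposition must satisfy three properties: every vertex lies in some bag; for every edge, both endpoints lie together in some bag; and for every vertex, the bags containing it form a connected subtree. Here vertex 4 appears in no bag, so the decomposition is invalid.

No — vertex 4 appears in no bag.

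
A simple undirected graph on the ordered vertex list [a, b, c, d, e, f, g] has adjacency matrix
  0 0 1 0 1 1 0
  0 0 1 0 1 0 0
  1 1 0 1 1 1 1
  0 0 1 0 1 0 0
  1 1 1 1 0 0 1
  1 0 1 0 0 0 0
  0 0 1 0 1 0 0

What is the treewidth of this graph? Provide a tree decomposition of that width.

Each bag holds 3 vertices, so the decomposition has width 2, which upper-bounds the treewidth. On the other hand G contains the 3-clique {c, d, e}. A clique must lie in a single bag of any decomposition, so no decomposition can have width below 2. Therefore the treewidth is 2.

Treewidth 2.
Bags: B1 = {a, c, e}  B2 = {b, c, e}  B3 = {c, d, e}  B4 = {a, c, f}  B5 = {c, e, g}
Tree: B1–B2, B2–B3, B1–B4, B3–B5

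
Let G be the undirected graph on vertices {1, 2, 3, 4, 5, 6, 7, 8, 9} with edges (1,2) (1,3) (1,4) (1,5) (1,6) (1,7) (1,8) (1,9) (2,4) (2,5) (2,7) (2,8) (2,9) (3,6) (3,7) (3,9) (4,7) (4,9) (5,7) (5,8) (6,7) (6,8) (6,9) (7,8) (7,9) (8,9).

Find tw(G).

4

A width-4 tree decomposition is:
Bags: B1 = {1, 2, 7, 8, 9}  B2 = {1, 6, 7, 8, 9}  B3 = {1, 2, 5, 7, 8}  B4 = {1, 2, 4, 7, 9}  B5 = {1, 3, 6, 7, 9}
Tree: B1–B2, B1–B3, B1–B4, B2–B5
The largest bag has 5 vertices, giving width 4; this decomposition certifies tw(G) ≤ 4. For the lower bound, the 5 vertices {1, 2, 7, 8, 9} are pairwise adjacent, and any tree decomposition puts a clique entirely inside one bag — forcing width ≥ 4. Hence tw(G) = 4 exactly.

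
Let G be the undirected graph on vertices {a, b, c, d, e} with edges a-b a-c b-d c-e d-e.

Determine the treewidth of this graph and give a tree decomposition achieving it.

Treewidth 2.
Bags: B1 = {a, b, d}  B2 = {a, c, d}  B3 = {c, d, e}
Tree: B1–B2, B2–B3

Each bag holds 3 vertices, so the decomposition has width 2, which upper-bounds the treewidth. Since d–b–a–c–e–d is a cycle in G, G is not acyclic. Forests are exactly the graphs of treewidth ≤ 1, so tw(G) ≥ 2. Therefore the treewidth is 2.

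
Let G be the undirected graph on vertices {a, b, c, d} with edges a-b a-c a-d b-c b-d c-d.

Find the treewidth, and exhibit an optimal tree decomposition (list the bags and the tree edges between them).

With just one bag of size 4, the width is 4 − 1 = 3, so tw(G) ≤ 3. Conversely, {a, b, c, d} is a clique of size 4, and the vertices of any clique must share a bag in every tree decomposition; so some bag has ≥ 4 vertices and tw(G) ≥ 3. Therefore the treewidth is 3.

Treewidth 3.
One such decomposition:
Bags: B1 = {a, b, c, d}
Tree: (single bag)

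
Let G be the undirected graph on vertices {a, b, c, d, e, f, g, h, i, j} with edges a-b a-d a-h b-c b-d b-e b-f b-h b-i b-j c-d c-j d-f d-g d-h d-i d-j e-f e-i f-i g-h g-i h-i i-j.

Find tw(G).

A width-3 tree decomposition is:
Bags: B1 = {b, d, f, i}  B2 = {b, d, h, i}  B3 = {a, b, d, h}  B4 = {b, d, i, j}  B5 = {b, c, d, j}  B6 = {d, g, h, i}  B7 = {b, e, f, i}
Tree: B1–B2, B2–B3, B1–B4, B4–B5, B2–B6, B1–B7
Each bag holds 4 vertices, so the decomposition has width 3, which upper-bounds the treewidth. For the lower bound, the 4 vertices {d, g, h, i} are pairwise adjacent, and any tree decomposition puts a clique entirely inside one bag — forcing width ≥ 3. The upper and lower bounds meet at 3, so that is the treewidth.

3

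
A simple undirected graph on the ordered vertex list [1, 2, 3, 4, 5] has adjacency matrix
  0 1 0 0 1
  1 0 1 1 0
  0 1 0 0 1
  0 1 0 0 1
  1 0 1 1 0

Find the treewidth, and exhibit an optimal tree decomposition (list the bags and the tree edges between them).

The largest bag has 3 vertices, giving width 2; this decomposition certifies tw(G) ≤ 2. Since 3–2–1–5–3 is a cycle in G, G is not acyclic. Forests are exactly the graphs of treewidth ≤ 1, so tw(G) ≥ 2. Therefore the treewidth is 2.

Treewidth 2.
One such decomposition:
Bags: B1 = {2, 3, 5}  B2 = {1, 2, 5}  B3 = {2, 4, 5}
Tree: B1–B2, B2–B3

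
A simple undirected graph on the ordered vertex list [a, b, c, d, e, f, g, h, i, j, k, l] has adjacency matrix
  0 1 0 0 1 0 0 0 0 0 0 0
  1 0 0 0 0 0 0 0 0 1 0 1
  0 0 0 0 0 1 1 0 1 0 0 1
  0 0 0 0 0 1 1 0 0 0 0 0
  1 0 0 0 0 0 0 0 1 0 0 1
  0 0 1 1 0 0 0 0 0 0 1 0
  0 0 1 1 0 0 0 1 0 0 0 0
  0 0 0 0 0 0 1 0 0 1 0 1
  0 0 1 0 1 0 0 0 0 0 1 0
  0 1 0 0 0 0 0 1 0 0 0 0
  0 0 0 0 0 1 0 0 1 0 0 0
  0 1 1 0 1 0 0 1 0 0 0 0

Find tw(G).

3

A width-3 tree decomposition is:
Bags: B1 = {d, f, g, k}  B2 = {c, f, g, k}  B3 = {c, g, i, k}  B4 = {c, g, h, i}  B5 = {c, h, i, l}  B6 = {e, h, i, l}  B7 = {e, h, j, l}  B8 = {b, e, j, l}  B9 = {a, b, e, j}
Tree: B1–B2, B2–B3, B3–B4, B4–B5, B5–B6, B6–B7, B7–B8, B8–B9
Each bag holds 4 vertices, so the decomposition has width 3, which upper-bounds the treewidth. For the lower bound: the 4 vertex sets {d,f,k}, {g}, {c}, {e,h,i,l} are disjoint, each induces a connected subgraph, and every pair is joined by at least one edge of G. Contracting each set to a single vertex therefore yields K_{4} as a minor, and since treewidth is minor-monotone, tw(G) ≥ tw(K_{4}) = 3. The upper and lower bounds meet at 3, so that is the treewidth.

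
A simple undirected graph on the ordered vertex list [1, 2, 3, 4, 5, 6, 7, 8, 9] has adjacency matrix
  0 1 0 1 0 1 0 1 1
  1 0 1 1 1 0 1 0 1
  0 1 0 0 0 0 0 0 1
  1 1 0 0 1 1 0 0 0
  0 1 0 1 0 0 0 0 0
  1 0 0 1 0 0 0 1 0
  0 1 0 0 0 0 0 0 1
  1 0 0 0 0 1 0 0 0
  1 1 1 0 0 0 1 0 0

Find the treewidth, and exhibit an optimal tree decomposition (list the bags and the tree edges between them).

Each bag holds 3 vertices, so the decomposition has width 2, which upper-bounds the treewidth. For the lower bound, the 3 vertices {1, 6, 8} are pairwise adjacent, and any tree decomposition puts a clique entirely inside one bag — forcing width ≥ 2. Combining the bounds, tw(G) = 2.

Treewidth 2.
Bags: B1 = {1, 2, 4}  B2 = {1, 2, 9}  B3 = {2, 7, 9}  B4 = {2, 4, 5}  B5 = {1, 4, 6}  B6 = {2, 3, 9}  B7 = {1, 6, 8}
Tree: B1–B2, B2–B3, B1–B4, B1–B5, B3–B6, B5–B7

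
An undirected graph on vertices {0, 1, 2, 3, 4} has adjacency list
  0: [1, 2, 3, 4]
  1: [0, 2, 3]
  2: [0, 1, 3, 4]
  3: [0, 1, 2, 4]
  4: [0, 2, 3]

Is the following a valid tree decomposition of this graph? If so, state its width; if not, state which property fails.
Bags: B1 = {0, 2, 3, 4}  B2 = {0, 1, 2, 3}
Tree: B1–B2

Vertex coverage: the bags together contain {0, 1, 2, 3, 4}, the full vertex set. Edge coverage: each edge of G has both endpoints in at least one bag. Running intersection: for every vertex, the bags containing it form a connected subtree. All three properties hold, so this is a valid tree decomposition of width max|bag| − 1 = 3, and hence tw(G) ≤ 3.

Yes; width 3.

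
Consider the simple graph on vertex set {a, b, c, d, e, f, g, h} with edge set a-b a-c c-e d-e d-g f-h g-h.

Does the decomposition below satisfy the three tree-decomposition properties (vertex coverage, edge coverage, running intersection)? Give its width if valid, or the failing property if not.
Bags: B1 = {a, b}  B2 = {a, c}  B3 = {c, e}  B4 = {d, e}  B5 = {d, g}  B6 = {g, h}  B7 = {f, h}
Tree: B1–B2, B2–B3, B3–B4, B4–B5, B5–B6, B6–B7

Yes; width 1.

Vertex coverage: the bags together contain {a, b, c, d, e, f, g, h}, the full vertex set. Edge coverage: each edge of G has both endpoints in at least one bag. Running intersection: for every vertex, the bags containing it form a connected subtree. All three properties hold, so this is a valid tree decomposition of width max|bag| − 1 = 1, and hence tw(G) ≤ 1.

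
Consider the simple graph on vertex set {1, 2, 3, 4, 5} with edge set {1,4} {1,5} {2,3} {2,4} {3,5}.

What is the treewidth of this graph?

2

A width-2 tree decomposition is:
Bags: B1 = {1, 3, 5}  B2 = {1, 2, 3}  B3 = {1, 2, 4}
Tree: B1–B2, B2–B3
Each bag holds 3 vertices, so the decomposition has width 2, which upper-bounds the treewidth. For the lower bound, G contains the cycle 1–5–3–2–4–1, so G is not a forest; only forests have treewidth ≤ 1, hence tw(G) ≥ 2. The upper and lower bounds meet at 2, so that is the treewidth.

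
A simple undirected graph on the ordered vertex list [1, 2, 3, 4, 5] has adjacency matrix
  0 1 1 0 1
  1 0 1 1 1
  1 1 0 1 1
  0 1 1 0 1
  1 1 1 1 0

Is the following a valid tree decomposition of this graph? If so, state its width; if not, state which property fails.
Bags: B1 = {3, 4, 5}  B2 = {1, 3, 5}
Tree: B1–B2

A tree decomposition must satisfy three properties: every vertex lies in some bag; for every edge, both endpoints lie together in some bag; and for every vertex, the bags containing it form a connected subtree. Here vertex 2 appears in no bag, so the decomposition is invalid.

No — vertex 2 appears in no bag.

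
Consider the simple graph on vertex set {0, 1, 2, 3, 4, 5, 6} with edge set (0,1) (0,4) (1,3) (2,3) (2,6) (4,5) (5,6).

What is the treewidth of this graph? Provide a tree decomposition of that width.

Treewidth 2.
One optimal decomposition is:
Bags: B1 = {0, 4, 5}  B2 = {0, 5, 6}  B3 = {0, 2, 6}  B4 = {0, 2, 3}  B5 = {0, 1, 3}
Tree: B1–B2, B2–B3, B3–B4, B4–B5

The largest bag has 3 vertices, giving width 2; this decomposition certifies tw(G) ≤ 2. The edges 0–4–5–6–2–3–1–0 form a cycle, so G is not a tree and its treewidth is at least 2. Combining the bounds, tw(G) = 2.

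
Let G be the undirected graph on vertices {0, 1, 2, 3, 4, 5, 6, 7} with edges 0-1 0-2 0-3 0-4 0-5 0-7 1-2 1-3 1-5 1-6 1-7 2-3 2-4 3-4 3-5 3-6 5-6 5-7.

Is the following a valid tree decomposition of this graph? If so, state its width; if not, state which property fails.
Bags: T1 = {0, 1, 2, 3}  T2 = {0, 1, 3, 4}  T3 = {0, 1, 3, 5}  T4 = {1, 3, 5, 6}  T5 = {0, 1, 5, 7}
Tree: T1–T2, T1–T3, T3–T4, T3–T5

No — edge (2,4) lies in no bag.

A tree decomposition must satisfy three properties: every vertex lies in some bag; for every edge, both endpoints lie together in some bag; and for every vertex, the bags containing it form a connected subtree. Here edge (2,4) lies in no bag, so the decomposition is invalid.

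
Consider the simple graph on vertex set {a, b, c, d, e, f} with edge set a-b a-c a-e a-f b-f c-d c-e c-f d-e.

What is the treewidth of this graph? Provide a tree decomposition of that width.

Treewidth 2.
One such decomposition:
Bags: B1 = {a, c, e}  B2 = {a, c, f}  B3 = {a, b, f}  B4 = {c, d, e}
Tree: B1–B2, B2–B3, B1–B4

Each bag holds 3 vertices, so the decomposition has width 2, which upper-bounds the treewidth. On the other hand G contains the 3-clique {c, d, e}. A clique must lie in a single bag of any decomposition, so no decomposition can have width below 2. Hence tw(G) = 2 exactly.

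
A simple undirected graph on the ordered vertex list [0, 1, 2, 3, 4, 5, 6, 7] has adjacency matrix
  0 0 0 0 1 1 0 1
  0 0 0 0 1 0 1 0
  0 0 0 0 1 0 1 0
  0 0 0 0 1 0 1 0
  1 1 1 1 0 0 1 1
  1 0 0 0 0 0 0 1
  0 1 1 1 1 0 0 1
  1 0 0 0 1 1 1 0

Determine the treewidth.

A width-2 tree decomposition is:
Bags: B1 = {4, 6, 7}  B2 = {2, 4, 6}  B3 = {0, 4, 7}  B4 = {3, 4, 6}  B5 = {1, 4, 6}  B6 = {0, 5, 7}
Tree: B1–B2, B1–B3, B2–B4, B4–B5, B3–B6
Each bag holds 3 vertices, so the decomposition has width 2, which upper-bounds the treewidth. On the other hand G contains the 3-clique {0, 4, 7}. A clique must lie in a single bag of any decomposition, so no decomposition can have width below 2. The upper and lower bounds meet at 2, so that is the treewidth.

2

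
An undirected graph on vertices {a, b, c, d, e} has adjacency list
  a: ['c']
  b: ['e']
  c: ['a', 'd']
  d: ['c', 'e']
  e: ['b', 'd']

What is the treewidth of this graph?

A width-1 tree decomposition is:
Bags: B1 = {a, c}  B2 = {c, d}  B3 = {d, e}  B4 = {b, e}
Tree: B1–B2, B2–B3, B3–B4
Every bag has size at most 2, so the width is 2 − 1 = 1 and tw(G) ≤ 1. Since G has at least one edge (e.g. a–c), it is not an edgeless graph, so tw(G) ≥ 1. Combining the bounds, tw(G) = 1.

1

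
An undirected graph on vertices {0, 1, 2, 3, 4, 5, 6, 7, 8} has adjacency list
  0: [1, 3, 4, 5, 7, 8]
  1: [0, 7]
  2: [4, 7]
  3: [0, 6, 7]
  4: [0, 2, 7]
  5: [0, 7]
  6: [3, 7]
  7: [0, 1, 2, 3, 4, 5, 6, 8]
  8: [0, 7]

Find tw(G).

A width-2 tree decomposition is:
Bags: B1 = {0, 7, 8}  B2 = {0, 3, 7}  B3 = {3, 6, 7}  B4 = {0, 4, 7}  B5 = {0, 1, 7}  B6 = {0, 5, 7}  B7 = {2, 4, 7}
Tree: B1–B2, B2–B3, B2–B4, B2–B5, B5–B6, B4–B7
Every bag has size at most 3, so the width is 3 − 1 = 2 and tw(G) ≤ 2. Conversely, {0, 1, 7} is a clique of size 3, and the vertices of any clique must share a bag in every tree decomposition; so some bag has ≥ 3 vertices and tw(G) ≥ 2. Hence tw(G) = 2 exactly.

2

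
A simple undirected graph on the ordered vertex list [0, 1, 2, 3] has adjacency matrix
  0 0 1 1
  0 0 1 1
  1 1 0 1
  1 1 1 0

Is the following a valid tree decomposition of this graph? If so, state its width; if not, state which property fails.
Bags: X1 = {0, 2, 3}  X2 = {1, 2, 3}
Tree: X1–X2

Checking the three conditions: (i) the bags cover all of {0, 1, 2, 3}; (ii) for each edge, some bag contains both endpoints; (iii) the bags containing any fixed vertex form a subtree. All hold, so the decomposition is valid with width 3 − 1 = 2.

Yes; width 2.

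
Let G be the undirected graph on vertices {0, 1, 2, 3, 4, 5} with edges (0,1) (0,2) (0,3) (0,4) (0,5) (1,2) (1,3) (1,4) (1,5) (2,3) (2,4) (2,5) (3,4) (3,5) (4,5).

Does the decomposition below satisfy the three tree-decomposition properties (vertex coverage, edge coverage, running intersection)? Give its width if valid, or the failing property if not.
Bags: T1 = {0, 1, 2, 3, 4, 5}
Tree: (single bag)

Vertex coverage: the bags together contain {0, 1, 2, 3, 4, 5}, the full vertex set. Edge coverage: each edge of G has both endpoints in at least one bag. Running intersection: for every vertex, the bags containing it form a connected subtree. All three properties hold, so this is a valid tree decomposition of width max|bag| − 1 = 5, and hence tw(G) ≤ 5.

Yes; width 5.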